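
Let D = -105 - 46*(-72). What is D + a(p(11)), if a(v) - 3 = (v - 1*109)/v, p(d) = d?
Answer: 35212/11 ≈ 3201.1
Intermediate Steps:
D = 3207 (D = -105 + 3312 = 3207)
a(v) = 3 + (-109 + v)/v (a(v) = 3 + (v - 1*109)/v = 3 + (v - 109)/v = 3 + (-109 + v)/v)
D + a(p(11)) = 3207 + (4 - 109/11) = 3207 - 65/11 = 35212/11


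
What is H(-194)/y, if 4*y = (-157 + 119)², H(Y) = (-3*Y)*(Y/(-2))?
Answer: 56454/361 ≈ 156.38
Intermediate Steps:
H(Y) = 3*Y²/2 (H(Y) = (-3*Y)*(Y*(-½)) = (-3*Y)*(-Y/2) = 3*Y²/2)
y = 361 (y = (-157 + 119)²/4 = (¼)*(-38)² = (¼)*1444 = 361)
H(-194)/y = ((3/2)*(-194)²)/361 = ((3/2)*37636)*(1/361) = 56454*(1/361) = 56454/361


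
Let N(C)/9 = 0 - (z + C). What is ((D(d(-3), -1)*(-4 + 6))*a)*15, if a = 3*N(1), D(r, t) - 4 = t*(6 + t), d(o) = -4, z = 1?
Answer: 1620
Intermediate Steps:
D(r, t) = 4 + t*(6 + t)
N(C) = -9 - 9*C (N(C) = 9*(0 - (1 + C)) = 9*(0 + (-1 - C)) = 9*(-1 - C) = -9 - 9*C)
a = -54 (a = 3*(-9 - 9*1) = 3*(-9 - 9) = 3*(-18) = -54)
((D(d(-3), -1)*(-4 + 6))*a)*15 = (((4 + (-1)² + 6*(-1))*(-4 + 6))*(-54))*15 = (((4 + 1 - 6)*2)*(-54))*15 = (-1*2*(-54))*15 = -2*(-54)*15 = 108*15 = 1620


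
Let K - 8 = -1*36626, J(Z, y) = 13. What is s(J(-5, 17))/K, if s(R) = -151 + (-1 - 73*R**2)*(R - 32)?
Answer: -234271/36618 ≈ -6.3977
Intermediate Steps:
s(R) = -151 + (-1 - 73*R**2)*(-32 + R)
K = -36618 (K = 8 - 1*36626 = 8 - 36626 = -36618)
s(J(-5, 17))/K = (-119 - 1*13 - 73*13**3 + 2336*13**2)/(-36618) = (-119 - 13 - 73*2197 + 2336*169)*(-1/36618) = (-119 - 13 - 160381 + 394784)*(-1/36618) = 234271*(-1/36618) = -234271/36618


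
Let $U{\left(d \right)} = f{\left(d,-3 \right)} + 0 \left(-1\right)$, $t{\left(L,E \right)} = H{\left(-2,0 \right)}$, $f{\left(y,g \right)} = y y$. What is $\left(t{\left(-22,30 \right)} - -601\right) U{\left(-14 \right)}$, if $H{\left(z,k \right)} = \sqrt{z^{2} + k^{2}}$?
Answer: $118188$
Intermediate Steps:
$f{\left(y,g \right)} = y^{2}$
$H{\left(z,k \right)} = \sqrt{k^{2} + z^{2}}$
$t{\left(L,E \right)} = 2$ ($t{\left(L,E \right)} = \sqrt{0^{2} + \left(-2\right)^{2}} = \sqrt{0 + 4} = \sqrt{4} = 2$)
$U{\left(d \right)} = d^{2}$ ($U{\left(d \right)} = d^{2} + 0 \left(-1\right) = d^{2} + 0 = d^{2}$)
$\left(t{\left(-22,30 \right)} - -601\right) U{\left(-14 \right)} = \left(2 - -601\right) \left(-14\right)^{2} = \left(2 + 601\right) 196 = 603 \cdot 196 = 118188$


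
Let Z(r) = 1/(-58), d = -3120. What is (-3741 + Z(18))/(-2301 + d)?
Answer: 1561/2262 ≈ 0.69010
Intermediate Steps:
Z(r) = -1/58
(-3741 + Z(18))/(-2301 + d) = (-3741 - 1/58)/(-2301 - 3120) = -216979/58/(-5421) = -216979/58*(-1/5421) = 1561/2262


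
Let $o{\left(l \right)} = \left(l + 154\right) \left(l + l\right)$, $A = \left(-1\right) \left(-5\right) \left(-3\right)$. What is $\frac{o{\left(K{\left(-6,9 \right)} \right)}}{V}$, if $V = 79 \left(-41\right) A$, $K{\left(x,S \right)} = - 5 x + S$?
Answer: $\frac{5018}{16195} \approx 0.30985$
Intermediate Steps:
$A = -15$ ($A = 5 \left(-3\right) = -15$)
$K{\left(x,S \right)} = S - 5 x$
$o{\left(l \right)} = 2 l \left(154 + l\right)$ ($o{\left(l \right)} = \left(154 + l\right) 2 l = 2 l \left(154 + l\right)$)
$V = 48585$ ($V = 79 \left(-41\right) \left(-15\right) = \left(-3239\right) \left(-15\right) = 48585$)
$\frac{o{\left(K{\left(-6,9 \right)} \right)}}{V} = \frac{2 \left(9 - -30\right) \left(154 + \left(9 - -30\right)\right)}{48585} = 2 \left(9 + 30\right) \left(154 + \left(9 + 30\right)\right) \frac{1}{48585} = 2 \cdot 39 \left(154 + 39\right) \frac{1}{48585} = 2 \cdot 39 \cdot 193 \cdot \frac{1}{48585} = 15054 \cdot \frac{1}{48585} = \frac{5018}{16195}$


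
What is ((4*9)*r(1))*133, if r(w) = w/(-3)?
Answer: -1596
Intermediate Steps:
r(w) = -w/3 (r(w) = w*(-1/3) = -w/3)
((4*9)*r(1))*133 = ((4*9)*(-1/3*1))*133 = (36*(-1/3))*133 = -12*133 = -1596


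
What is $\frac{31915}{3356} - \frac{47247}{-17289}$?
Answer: $\frac{236779789}{19340628} \approx 12.243$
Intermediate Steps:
$\frac{31915}{3356} - \frac{47247}{-17289} = 31915 \cdot \frac{1}{3356} - - \frac{15749}{5763} = \frac{31915}{3356} + \frac{15749}{5763} = \frac{236779789}{19340628}$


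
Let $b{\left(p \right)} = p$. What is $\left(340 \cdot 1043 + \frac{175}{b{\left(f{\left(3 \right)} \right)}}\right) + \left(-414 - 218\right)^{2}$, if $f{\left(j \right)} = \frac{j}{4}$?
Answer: $\frac{2262832}{3} \approx 7.5428 \cdot 10^{5}$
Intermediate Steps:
$f{\left(j \right)} = \frac{j}{4}$ ($f{\left(j \right)} = j \frac{1}{4} = \frac{j}{4}$)
$\left(340 \cdot 1043 + \frac{175}{b{\left(f{\left(3 \right)} \right)}}\right) + \left(-414 - 218\right)^{2} = \left(340 \cdot 1043 + \frac{175}{\frac{1}{4} \cdot 3}\right) + \left(-414 - 218\right)^{2} = \left(354620 + \frac{175}{\frac{3}{4}}\right) + \left(-632\right)^{2} = \left(354620 + 175 \cdot \frac{4}{3}\right) + 399424 = \left(354620 + \frac{700}{3}\right) + 399424 = \frac{1064560}{3} + 399424 = \frac{2262832}{3}$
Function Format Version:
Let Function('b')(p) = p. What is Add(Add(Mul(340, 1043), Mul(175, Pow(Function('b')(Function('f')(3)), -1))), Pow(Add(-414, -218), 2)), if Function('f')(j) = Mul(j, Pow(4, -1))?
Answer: Rational(2262832, 3) ≈ 7.5428e+5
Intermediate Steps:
Function('f')(j) = Mul(Rational(1, 4), j) (Function('f')(j) = Mul(j, Rational(1, 4)) = Mul(Rational(1, 4), j))
Add(Add(Mul(340, 1043), Mul(175, Pow(Function('b')(Function('f')(3)), -1))), Pow(Add(-414, -218), 2)) = Add(Add(Mul(340, 1043), Mul(175, Pow(Mul(Rational(1, 4), 3), -1))), Pow(Add(-414, -218), 2)) = Add(Add(354620, Mul(175, Pow(Rational(3, 4), -1))), Pow(-632, 2)) = Add(Add(354620, Mul(175, Rational(4, 3))), 399424) = Add(Add(354620, Rational(700, 3)), 399424) = Add(Rational(1064560, 3), 399424) = Rational(2262832, 3)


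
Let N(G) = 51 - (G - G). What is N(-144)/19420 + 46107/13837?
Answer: 896103627/268714540 ≈ 3.3348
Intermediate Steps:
N(G) = 51 (N(G) = 51 - 1*0 = 51 + 0 = 51)
N(-144)/19420 + 46107/13837 = 51/19420 + 46107/13837 = 896103627/268714540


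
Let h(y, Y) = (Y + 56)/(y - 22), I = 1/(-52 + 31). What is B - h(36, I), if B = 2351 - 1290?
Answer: 310759/294 ≈ 1057.0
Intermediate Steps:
I = -1/21 (I = 1/(-21) = -1/21 ≈ -0.047619)
h(y, Y) = (56 + Y)/(-22 + y)
B = 1061
B - h(36, I) = 1061 - (56 - 1/21)/(-22 + 36) = 1061 - 1175/(14*21) = 1061 - 1*1175/294 = 1061 - 1175/294 = 310759/294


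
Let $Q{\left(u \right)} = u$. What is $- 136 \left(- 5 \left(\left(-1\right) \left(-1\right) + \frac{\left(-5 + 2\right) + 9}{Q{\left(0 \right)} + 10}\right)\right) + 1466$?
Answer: $2554$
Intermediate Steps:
$- 136 \left(- 5 \left(\left(-1\right) \left(-1\right) + \frac{\left(-5 + 2\right) + 9}{Q{\left(0 \right)} + 10}\right)\right) + 1466 = - 136 \left(- 5 \left(\left(-1\right) \left(-1\right) + \frac{\left(-5 + 2\right) + 9}{0 + 10}\right)\right) + 1466 = - 136 \left(- 5 \left(1 + \frac{-3 + 9}{10}\right)\right) + 1466 = - 136 \left(- 5 \left(1 + 6 \cdot \frac{1}{10}\right)\right) + 1466 = - 136 \left(- 5 \left(1 + \frac{3}{5}\right)\right) + 1466 = - 136 \left(\left(-5\right) \frac{8}{5}\right) + 1466 = \left(-136\right) \left(-8\right) + 1466 = 1088 + 1466 = 2554$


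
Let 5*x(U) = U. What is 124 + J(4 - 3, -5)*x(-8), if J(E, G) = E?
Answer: 612/5 ≈ 122.40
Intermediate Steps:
x(U) = U/5
124 + J(4 - 3, -5)*x(-8) = 124 + (4 - 3)*((⅕)*(-8)) = 124 + 1*(-8/5) = 124 - 8/5 = 612/5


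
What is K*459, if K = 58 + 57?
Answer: 52785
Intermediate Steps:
K = 115
K*459 = 115*459 = 52785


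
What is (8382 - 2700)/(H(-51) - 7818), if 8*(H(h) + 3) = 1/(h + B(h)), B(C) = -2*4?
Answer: -2681904/3691513 ≈ -0.72651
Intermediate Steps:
B(C) = -8
H(h) = -3 + 1/(8*(-8 + h)) (H(h) = -3 + 1/(8*(h - 8)) = -3 + 1/(8*(-8 + h)))
(8382 - 2700)/(H(-51) - 7818) = (8382 - 2700)/((193 - 24*(-51))/(8*(-8 - 51)) - 7818) = 5682/((⅛)*(193 + 1224)/(-59) - 7818) = 5682/((⅛)*(-1/59)*1417 - 7818) = 5682/(-1417/472 - 7818) = 5682/(-3691513/472) = 5682*(-472/3691513) = -2681904/3691513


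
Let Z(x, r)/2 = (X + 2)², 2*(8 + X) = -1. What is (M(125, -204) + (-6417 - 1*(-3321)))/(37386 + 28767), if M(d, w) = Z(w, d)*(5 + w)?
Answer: -39823/132306 ≈ -0.30099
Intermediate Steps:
X = -17/2 (X = -8 + (½)*(-1) = -8 - ½ = -17/2 ≈ -8.5000)
Z(x, r) = 169/2 (Z(x, r) = 2*(-17/2 + 2)² = 2*(-13/2)² = 2*(169/4) = 169/2)
M(d, w) = 845/2 + 169*w/2 (M(d, w) = 169*(5 + w)/2 = 845/2 + 169*w/2)
(M(125, -204) + (-6417 - 1*(-3321)))/(37386 + 28767) = ((845/2 + (169/2)*(-204)) + (-6417 - 1*(-3321)))/(37386 + 28767) = ((845/2 - 17238) + (-6417 + 3321))/66153 = (-33631/2 - 3096)*(1/66153) = -39823/2*1/66153 = -39823/132306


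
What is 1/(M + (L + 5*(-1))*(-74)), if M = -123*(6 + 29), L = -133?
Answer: 1/5907 ≈ 0.00016929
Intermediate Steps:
M = -4305 (M = -123*35 = -4305)
1/(M + (L + 5*(-1))*(-74)) = 1/(-4305 + (-133 + 5*(-1))*(-74)) = 1/(-4305 + (-133 - 5)*(-74)) = 1/(-4305 - 138*(-74)) = 1/(-4305 + 10212) = 1/5907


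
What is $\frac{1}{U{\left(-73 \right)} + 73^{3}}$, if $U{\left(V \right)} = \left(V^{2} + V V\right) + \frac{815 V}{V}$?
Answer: $\frac{1}{400490} \approx 2.4969 \cdot 10^{-6}$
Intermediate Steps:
$U{\left(V \right)} = 815 + 2 V^{2}$ ($U{\left(V \right)} = \left(V^{2} + V^{2}\right) + 815 = 2 V^{2} + 815 = 815 + 2 V^{2}$)
$\frac{1}{U{\left(-73 \right)} + 73^{3}} = \frac{1}{\left(815 + 2 \left(-73\right)^{2}\right) + 73^{3}} = \frac{1}{\left(815 + 2 \cdot 5329\right) + 389017} = \frac{1}{\left(815 + 10658\right) + 389017} = \frac{1}{11473 + 389017} = \frac{1}{400490}$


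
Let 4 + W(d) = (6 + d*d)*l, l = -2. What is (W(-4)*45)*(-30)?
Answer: 64800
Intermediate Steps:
W(d) = -16 - 2*d² (W(d) = -4 + (6 + d*d)*(-2) = -4 + (6 + d²)*(-2) = -4 + (-12 - 2*d²) = -16 - 2*d²)
(W(-4)*45)*(-30) = ((-16 - 2*(-4)²)*45)*(-30) = ((-16 - 2*16)*45)*(-30) = ((-16 - 32)*45)*(-30) = -48*45*(-30) = -2160*(-30) = 64800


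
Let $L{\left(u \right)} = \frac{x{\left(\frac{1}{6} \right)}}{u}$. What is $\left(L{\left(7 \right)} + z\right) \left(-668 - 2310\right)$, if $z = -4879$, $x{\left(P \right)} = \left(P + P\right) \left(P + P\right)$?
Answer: $\frac{915365728}{63} \approx 1.453 \cdot 10^{7}$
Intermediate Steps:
$x{\left(P \right)} = 4 P^{2}$ ($x{\left(P \right)} = 2 P 2 P = 4 P^{2}$)
$L{\left(u \right)} = \frac{1}{9 u}$ ($L{\left(u \right)} = \frac{4 \left(\frac{1}{6}\right)^{2}}{u} = \frac{4 \cdot \frac{1}{36}}{u} = \frac{1}{9 u}$)
$\left(L{\left(7 \right)} + z\right) \left(-668 - 2310\right) = \left(\frac{1}{9 \cdot 7} - 4879\right) \left(-668 - 2310\right) = \left(\frac{1}{9} \cdot \frac{1}{7} - 4879\right) \left(-2978\right) = \left(\frac{1}{63} - 4879\right) \left(-2978\right) = \left(- \frac{307376}{63}\right) \left(-2978\right) = \frac{915365728}{63}$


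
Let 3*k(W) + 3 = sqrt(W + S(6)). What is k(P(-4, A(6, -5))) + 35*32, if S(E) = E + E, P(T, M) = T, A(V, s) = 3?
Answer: 1119 + 2*sqrt(2)/3 ≈ 1119.9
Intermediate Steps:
S(E) = 2*E
k(W) = -1 + sqrt(12 + W)/3 (k(W) = -1 + sqrt(W + 2*6)/3 = -1 + sqrt(W + 12)/3 = -1 + sqrt(12 + W)/3)
k(P(-4, A(6, -5))) + 35*32 = (-1 + sqrt(12 - 4)/3) + 35*32 = (-1 + sqrt(8)/3) + 1120 = (-1 + (2*sqrt(2))/3) + 1120 = (-1 + 2*sqrt(2)/3) + 1120 = 1119 + 2*sqrt(2)/3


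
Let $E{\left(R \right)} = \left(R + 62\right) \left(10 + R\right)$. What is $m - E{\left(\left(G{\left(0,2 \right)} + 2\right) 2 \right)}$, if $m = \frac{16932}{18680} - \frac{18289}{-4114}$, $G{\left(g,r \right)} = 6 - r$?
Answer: $- \frac{7793732612}{4803095} \approx -1622.6$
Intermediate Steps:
$E{\left(R \right)} = \left(10 + R\right) \left(62 + R\right)$ ($E{\left(R \right)} = \left(62 + R\right) \left(10 + R\right) = \left(10 + R\right) \left(62 + R\right)$)
$m = \frac{25706048}{4803095}$ ($m = 16932 \cdot \frac{1}{18680} - - \frac{18289}{4114} = \frac{4233}{4670} + \frac{18289}{4114} = \frac{25706048}{4803095} \approx 5.352$)
$m - E{\left(\left(G{\left(0,2 \right)} + 2\right) 2 \right)} = \frac{25706048}{4803095} - \left(620 + \left(\left(\left(6 - 2\right) + 2\right) 2\right)^{2} + 72 \left(\left(6 - 2\right) + 2\right) 2\right) = \frac{25706048}{4803095} - \left(620 + \left(\left(4 + 2\right) 2\right)^{2} + 72 \left(4 + 2\right) 2\right) = \frac{25706048}{4803095} - \left(620 + \left(6 \cdot 2\right)^{2} + 72 \cdot 6 \cdot 2\right) = \frac{25706048}{4803095} - \left(620 + 12^{2} + 72 \cdot 12\right) = \frac{25706048}{4803095} - \left(620 + 144 + 864\right) = \frac{25706048}{4803095} - 1628 = - \frac{7793732612}{4803095}$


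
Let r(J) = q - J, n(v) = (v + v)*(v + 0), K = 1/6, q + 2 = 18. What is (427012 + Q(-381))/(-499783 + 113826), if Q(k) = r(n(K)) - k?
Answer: -591797/534402 ≈ -1.1074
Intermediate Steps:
q = 16 (q = -2 + 18 = 16)
K = ⅙ ≈ 0.16667
n(v) = 2*v² (n(v) = (2*v)*v = 2*v²)
r(J) = 16 - J
Q(k) = 287/18 - k (Q(k) = (16 - 2*(⅙)²) - k = (16 - 2/36) - k = (16 - 1*1/18) - k = (16 - 1/18) - k = 287/18 - k)
(427012 + Q(-381))/(-499783 + 113826) = (427012 + (287/18 - 1*(-381)))/(-499783 + 113826) = (427012 + (287/18 + 381))/(-385957) = (427012 + 7145/18)*(-1/385957) = (7693361/18)*(-1/385957) = -591797/534402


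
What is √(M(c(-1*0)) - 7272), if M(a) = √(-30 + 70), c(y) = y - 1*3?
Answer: √(-7272 + 2*√10) ≈ 85.239*I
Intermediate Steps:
c(y) = -3 + y (c(y) = y - 3 = -3 + y)
M(a) = 2*√10 (M(a) = √40 = 2*√10)
√(M(c(-1*0)) - 7272) = √(2*√10 - 7272) = √(-7272 + 2*√10)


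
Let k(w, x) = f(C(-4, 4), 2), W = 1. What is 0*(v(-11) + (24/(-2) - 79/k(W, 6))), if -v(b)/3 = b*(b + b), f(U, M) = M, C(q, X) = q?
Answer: 0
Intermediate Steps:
k(w, x) = 2
v(b) = -6*b² (v(b) = -3*b*(b + b) = -3*b*2*b = -6*b²)
0*(v(-11) + (24/(-2) - 79/k(W, 6))) = 0*(-6*(-11)² + (24/(-2) - 79/2)) = 0*(-6*121 + (24*(-½) - 79*½)) = 0*(-726 + (-12 - 79/2)) = 0*(-726 - 103/2) = 0*(-1555/2) = 0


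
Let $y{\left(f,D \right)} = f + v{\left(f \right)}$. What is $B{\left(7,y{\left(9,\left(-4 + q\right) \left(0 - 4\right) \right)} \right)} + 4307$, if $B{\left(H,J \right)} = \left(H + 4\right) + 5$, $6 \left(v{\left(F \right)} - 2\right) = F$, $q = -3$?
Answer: $4323$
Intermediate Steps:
$v{\left(F \right)} = 2 + \frac{F}{6}$
$y{\left(f,D \right)} = 2 + \frac{7 f}{6}$ ($y{\left(f,D \right)} = f + \left(2 + \frac{f}{6}\right) = 2 + \frac{7 f}{6}$)
$B{\left(H,J \right)} = 9 + H$ ($B{\left(H,J \right)} = \left(4 + H\right) + 5 = 9 + H$)
$B{\left(7,y{\left(9,\left(-4 + q\right) \left(0 - 4\right) \right)} \right)} + 4307 = \left(9 + 7\right) + 4307 = 16 + 4307 = 4323$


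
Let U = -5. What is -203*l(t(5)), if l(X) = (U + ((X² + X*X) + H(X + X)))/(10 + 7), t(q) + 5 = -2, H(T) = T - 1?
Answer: -15834/17 ≈ -931.41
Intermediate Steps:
H(T) = -1 + T
t(q) = -7 (t(q) = -5 - 2 = -7)
l(X) = -6/17 + 2*X/17 + 2*X²/17 (l(X) = (-5 + ((X² + X*X) + (-1 + (X + X))))/(10 + 7) = (-5 + ((X² + X²) + (-1 + 2*X)))/17 = (-5 + (2*X² + (-1 + 2*X)))*(1/17) = (-5 + (-1 + 2*X + 2*X²))*(1/17) = (-6 + 2*X + 2*X²)*(1/17) = -6/17 + 2*X/17 + 2*X²/17)
-203*l(t(5)) = -203*(-6/17 + (2/17)*(-7) + (2/17)*(-7)²) = -203*(-6/17 - 14/17 + (2/17)*49) = -203*(-6/17 - 14/17 + 98/17) = -203*78/17 = -15834/17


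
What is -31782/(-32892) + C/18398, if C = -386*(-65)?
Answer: 117498793/50428918 ≈ 2.3300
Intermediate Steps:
C = 25090
-31782/(-32892) + C/18398 = -31782/(-32892) + 25090/18398 = -31782*(-1/32892) + 25090*(1/18398) = 5297/5482 + 12545/9199 = 117498793/50428918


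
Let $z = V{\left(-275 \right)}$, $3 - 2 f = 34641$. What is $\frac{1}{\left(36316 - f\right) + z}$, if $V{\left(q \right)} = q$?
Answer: $\frac{1}{53360} \approx 1.8741 \cdot 10^{-5}$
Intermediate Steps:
$f = -17319$ ($f = \frac{3}{2} - \frac{34641}{2} = -17319$)
$z = -275$
$\frac{1}{\left(36316 - f\right) + z} = \frac{1}{\left(36316 - -17319\right) - 275} = \frac{1}{\left(36316 + 17319\right) - 275} = \frac{1}{53635 - 275} = \frac{1}{53360}$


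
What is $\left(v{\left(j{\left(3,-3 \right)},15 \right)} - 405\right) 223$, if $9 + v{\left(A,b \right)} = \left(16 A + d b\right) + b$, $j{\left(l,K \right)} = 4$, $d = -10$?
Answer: $-108155$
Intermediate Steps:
$v{\left(A,b \right)} = -9 - 9 b + 16 A$ ($v{\left(A,b \right)} = -9 + \left(\left(16 A - 10 b\right) + b\right) = -9 + \left(\left(- 10 b + 16 A\right) + b\right) = -9 + \left(- 9 b + 16 A\right) = -9 - 9 b + 16 A$)
$\left(v{\left(j{\left(3,-3 \right)},15 \right)} - 405\right) 223 = \left(\left(-9 - 135 + 16 \cdot 4\right) - 405\right) 223 = \left(\left(-9 - 135 + 64\right) - 405\right) 223 = \left(-80 - 405\right) 223 = \left(-485\right) 223 = -108155$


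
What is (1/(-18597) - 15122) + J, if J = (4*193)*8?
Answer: -166368763/18597 ≈ -8946.0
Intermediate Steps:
J = 6176 (J = 772*8 = 6176)
(1/(-18597) - 15122) + J = (1/(-18597) - 15122) + 6176 = (-1/18597 - 15122) + 6176 = -281223835/18597 + 6176 = -166368763/18597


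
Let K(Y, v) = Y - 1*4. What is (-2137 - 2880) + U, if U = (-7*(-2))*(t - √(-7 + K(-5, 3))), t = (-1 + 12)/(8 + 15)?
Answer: -115237/23 - 56*I ≈ -5010.3 - 56.0*I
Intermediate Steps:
K(Y, v) = -4 + Y (K(Y, v) = Y - 4 = -4 + Y)
t = 11/23 ≈ 0.47826
U = 154/23 - 56*I (U = (-7*(-2))*(11/23 - √(-7 + (-4 - 5))) = 14*(11/23 - √(-7 - 9)) = 14*(11/23 - √(-16)) = 14*(11/23 - 4*I) = 154/23 - 56*I ≈ 6.6956 - 56.0*I)
(-2137 - 2880) + U = (-2137 - 2880) + (154/23 - 56*I) = -5017 + (154/23 - 56*I) = -115237/23 - 56*I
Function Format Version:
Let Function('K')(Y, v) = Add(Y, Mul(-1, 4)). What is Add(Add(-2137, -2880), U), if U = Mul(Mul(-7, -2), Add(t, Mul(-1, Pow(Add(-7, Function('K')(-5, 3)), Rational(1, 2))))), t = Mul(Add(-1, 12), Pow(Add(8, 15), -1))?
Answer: Add(Rational(-115237, 23), Mul(-56, I)) ≈ Add(-5010.3, Mul(-56.000, I))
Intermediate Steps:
Function('K')(Y, v) = Add(-4, Y) (Function('K')(Y, v) = Add(Y, -4) = Add(-4, Y))
t = Rational(11, 23) (t = Mul(11, Pow(23, -1)) = Mul(11, Rational(1, 23)) = Rational(11, 23) ≈ 0.47826)
U = Add(Rational(154, 23), Mul(-56, I)) (U = Mul(Mul(-7, -2), Add(Rational(11, 23), Mul(-1, Pow(Add(-7, Add(-4, -5)), Rational(1, 2))))) = Mul(14, Add(Rational(11, 23), Mul(-1, Pow(Add(-7, -9), Rational(1, 2))))) = Mul(14, Add(Rational(11, 23), Mul(-1, Pow(-16, Rational(1, 2))))) = Mul(14, Add(Rational(11, 23), Mul(-1, Mul(4, I)))) = Mul(14, Add(Rational(11, 23), Mul(-4, I))) = Add(Rational(154, 23), Mul(-56, I)) ≈ Add(6.6956, Mul(-56.000, I)))
Add(Add(-2137, -2880), U) = Add(Add(-2137, -2880), Add(Rational(154, 23), Mul(-56, I))) = Add(-5017, Add(Rational(154, 23), Mul(-56, I))) = Add(Rational(-115237, 23), Mul(-56, I))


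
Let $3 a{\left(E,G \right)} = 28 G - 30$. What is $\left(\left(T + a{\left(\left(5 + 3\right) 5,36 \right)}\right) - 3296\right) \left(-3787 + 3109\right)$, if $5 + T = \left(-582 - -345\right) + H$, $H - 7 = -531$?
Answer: $2533008$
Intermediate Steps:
$H = -524$ ($H = 7 - 531 = -524$)
$a{\left(E,G \right)} = -10 + \frac{28 G}{3}$ ($a{\left(E,G \right)} = \frac{28 G - 30}{3} = \frac{-30 + 28 G}{3} = -10 + \frac{28 G}{3}$)
$T = -766$ ($T = -5 - 761 = -766$)
$\left(\left(T + a{\left(\left(5 + 3\right) 5,36 \right)}\right) - 3296\right) \left(-3787 + 3109\right) = \left(\left(-766 + \left(-10 + \frac{28}{3} \cdot 36\right)\right) - 3296\right) \left(-3787 + 3109\right) = \left(\left(-766 + \left(-10 + 336\right)\right) - 3296\right) \left(-678\right) = \left(\left(-766 + 326\right) - 3296\right) \left(-678\right) = \left(-440 - 3296\right) \left(-678\right) = \left(-3736\right) \left(-678\right) = 2533008$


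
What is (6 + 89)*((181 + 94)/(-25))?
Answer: -1045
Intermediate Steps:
(6 + 89)*((181 + 94)/(-25)) = 95*(275*(-1/25)) = 95*(-11) = -1045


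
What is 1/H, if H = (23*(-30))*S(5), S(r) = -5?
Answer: 1/3450 ≈ 0.00028986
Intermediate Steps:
H = 3450 (H = (23*(-30))*(-5) = -690*(-5) = 3450)
1/H = 1/3450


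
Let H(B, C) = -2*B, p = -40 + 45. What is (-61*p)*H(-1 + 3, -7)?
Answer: 1220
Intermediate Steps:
p = 5
(-61*p)*H(-1 + 3, -7) = (-61*5)*(-2*(-1 + 3)) = -(-610)*2 = -305*(-4) = 1220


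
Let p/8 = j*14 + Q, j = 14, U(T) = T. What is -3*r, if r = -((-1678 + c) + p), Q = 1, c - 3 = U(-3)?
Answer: -306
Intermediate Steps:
c = 0 (c = 3 - 3 = 0)
p = 1576 (p = 8*(14*14 + 1) = 8*(196 + 1) = 8*197 = 1576)
r = 102 (r = -((-1678 + 0) + 1576) = -(-1678 + 1576) = -1*(-102) = 102)
-3*r = -3*102 = -306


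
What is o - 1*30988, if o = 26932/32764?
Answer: -253815975/8191 ≈ -30987.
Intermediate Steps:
o = 6733/8191 (o = 26932*(1/32764) = 6733/8191 ≈ 0.82200)
o - 1*30988 = 6733/8191 - 1*30988 = 6733/8191 - 30988 = -253815975/8191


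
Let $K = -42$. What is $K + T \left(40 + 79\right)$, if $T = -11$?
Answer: $-1351$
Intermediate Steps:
$K + T \left(40 + 79\right) = -42 - 11 \left(40 + 79\right) = -42 - 1309 = -1351$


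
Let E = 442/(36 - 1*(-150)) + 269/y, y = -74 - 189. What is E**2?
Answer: 1096007236/598242681 ≈ 1.8320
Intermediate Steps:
y = -263
E = 33106/24459 (E = 442/(36 - 1*(-150)) + 269/(-263) = 442/(36 + 150) + 269*(-1/263) = 442/186 - 269/263 = 442*(1/186) - 269/263 = 221/93 - 269/263 = 33106/24459 ≈ 1.3535)
E**2 = (33106/24459)**2 = 1096007236/598242681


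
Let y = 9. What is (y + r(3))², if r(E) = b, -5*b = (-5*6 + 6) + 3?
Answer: 4356/25 ≈ 174.24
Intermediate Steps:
b = 21/5 (b = -((-5*6 + 6) + 3)/5 = -((-30 + 6) + 3)/5 = -(-24 + 3)/5 = -⅕*(-21) = 21/5 ≈ 4.2000)
r(E) = 21/5
(y + r(3))² = (9 + 21/5)² = (66/5)² = 4356/25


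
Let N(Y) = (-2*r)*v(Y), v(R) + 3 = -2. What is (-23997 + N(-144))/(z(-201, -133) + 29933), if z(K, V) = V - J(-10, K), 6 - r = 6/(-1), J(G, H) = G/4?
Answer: -6822/8515 ≈ -0.80117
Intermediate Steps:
v(R) = -5 (v(R) = -3 - 2 = -5)
J(G, H) = G/4 (J(G, H) = G*(1/4) = G/4)
r = 12 (r = 6 - 6/(-1) = 6 - 6*(-1) = 6 - 1*(-6) = 6 + 6 = 12)
z(K, V) = 5/2 + V (z(K, V) = V - (-10)/4 = V - 1*(-5/2) = V + 5/2 = 5/2 + V)
N(Y) = 120 (N(Y) = -2*12*(-5) = -24*(-5) = 120)
(-23997 + N(-144))/(z(-201, -133) + 29933) = (-23997 + 120)/((5/2 - 133) + 29933) = -23877/(-261/2 + 29933) = -23877/59605/2 = -23877*2/59605 = -6822/8515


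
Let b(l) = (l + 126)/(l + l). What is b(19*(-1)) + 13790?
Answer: 523913/38 ≈ 13787.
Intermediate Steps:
b(l) = (126 + l)/(2*l) (b(l) = (126 + l)/((2*l)) = (126 + l)*(1/(2*l)) = (126 + l)/(2*l))
b(19*(-1)) + 13790 = (126 + 19*(-1))/(2*((19*(-1)))) + 13790 = (1/2)*(126 - 19)/(-19) + 13790 = (1/2)*(-1/19)*107 + 13790 = -107/38 + 13790 = 523913/38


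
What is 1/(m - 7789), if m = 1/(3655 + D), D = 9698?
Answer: -13353/104006516 ≈ -0.00012839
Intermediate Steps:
m = 1/13353 (m = 1/(3655 + 9698) = 1/13353 ≈ 7.4890e-5)
1/(m - 7789) = 1/(1/13353 - 7789) = 1/(-104006516/13353) = -13353/104006516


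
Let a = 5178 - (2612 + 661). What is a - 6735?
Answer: -4830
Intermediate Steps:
a = 1905 (a = 5178 - 1*3273 = 5178 - 3273 = 1905)
a - 6735 = 1905 - 6735 = -4830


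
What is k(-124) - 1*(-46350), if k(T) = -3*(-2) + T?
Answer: 46232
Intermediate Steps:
k(T) = 6 + T
k(-124) - 1*(-46350) = (6 - 124) - 1*(-46350) = -118 + 46350 = 46232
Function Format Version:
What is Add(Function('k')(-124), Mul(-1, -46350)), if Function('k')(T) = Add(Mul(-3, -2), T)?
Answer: 46232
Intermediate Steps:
Function('k')(T) = Add(6, T)
Add(Function('k')(-124), Mul(-1, -46350)) = Add(Add(6, -124), Mul(-1, -46350)) = Add(-118, 46350) = 46232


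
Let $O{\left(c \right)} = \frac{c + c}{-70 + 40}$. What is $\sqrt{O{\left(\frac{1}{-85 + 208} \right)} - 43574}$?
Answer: $\frac{i \sqrt{16480776355}}{615} \approx 208.74 i$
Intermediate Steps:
$O{\left(c \right)} = - \frac{c}{15}$ ($O{\left(c \right)} = \frac{2 c}{-30} = 2 c \left(- \frac{1}{30}\right) = - \frac{c}{15}$)
$\sqrt{O{\left(\frac{1}{-85 + 208} \right)} - 43574} = \sqrt{- \frac{1}{15 \left(-85 + 208\right)} - 43574} = \sqrt{- \frac{1}{15 \cdot 123} - 43574} = \sqrt{\left(- \frac{1}{15}\right) \frac{1}{123} - 43574} = \sqrt{- \frac{1}{1845} - 43574} = \sqrt{- \frac{80394031}{1845}} = \frac{i \sqrt{16480776355}}{615}$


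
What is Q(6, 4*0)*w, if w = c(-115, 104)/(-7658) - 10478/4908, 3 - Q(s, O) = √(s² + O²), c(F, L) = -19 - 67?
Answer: 19954609/3132122 ≈ 6.3710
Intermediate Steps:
c(F, L) = -86
Q(s, O) = 3 - √(O² + s²) (Q(s, O) = 3 - √(s² + O²) = 3 - √(O² + s²))
w = -19954609/9396366 (w = -86/(-7658) - 10478/4908 = -86*(-1/7658) - 10478*1/4908 = 43/3829 - 5239/2454 = -19954609/9396366 ≈ -2.1236)
Q(6, 4*0)*w = (3 - √((4*0)² + 6²))*(-19954609/9396366) = (3 - √(0² + 36))*(-19954609/9396366) = (3 - √(0 + 36))*(-19954609/9396366) = (3 - √36)*(-19954609/9396366) = (3 - 1*6)*(-19954609/9396366) = (3 - 6)*(-19954609/9396366) = -3*(-19954609/9396366) = 19954609/3132122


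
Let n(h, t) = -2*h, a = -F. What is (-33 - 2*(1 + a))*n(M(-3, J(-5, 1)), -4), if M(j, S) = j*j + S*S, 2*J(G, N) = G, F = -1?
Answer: 2257/2 ≈ 1128.5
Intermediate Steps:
J(G, N) = G/2
a = 1 (a = -1*(-1) = 1)
M(j, S) = S² + j² (M(j, S) = j² + S² = S² + j²)
(-33 - 2*(1 + a))*n(M(-3, J(-5, 1)), -4) = (-33 - 2*(1 + 1))*(-2*(((½)*(-5))² + (-3)²)) = (-33 - 2*2)*(-2*((-5/2)² + 9)) = (-33 - 4)*(-2*(25/4 + 9)) = -(-74)*61/4 = -37*(-61/2) = 2257/2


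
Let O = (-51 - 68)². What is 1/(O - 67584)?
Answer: -1/53423 ≈ -1.8719e-5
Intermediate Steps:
O = 14161 (O = (-119)² = 14161)
1/(O - 67584) = 1/(14161 - 67584) = 1/(-53423) = -1/53423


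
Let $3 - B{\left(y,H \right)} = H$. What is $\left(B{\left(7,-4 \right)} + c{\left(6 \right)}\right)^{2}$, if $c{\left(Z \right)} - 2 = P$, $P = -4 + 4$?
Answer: $81$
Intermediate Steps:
$B{\left(y,H \right)} = 3 - H$
$P = 0$
$c{\left(Z \right)} = 2$ ($c{\left(Z \right)} = 2 + 0 = 2$)
$\left(B{\left(7,-4 \right)} + c{\left(6 \right)}\right)^{2} = \left(\left(3 - -4\right) + 2\right)^{2} = \left(\left(3 + 4\right) + 2\right)^{2} = \left(7 + 2\right)^{2} = 9^{2} = 81$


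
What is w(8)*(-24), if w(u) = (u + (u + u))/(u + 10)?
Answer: -32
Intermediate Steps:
w(u) = 3*u/(10 + u) (w(u) = (u + 2*u)/(10 + u) = (3*u)/(10 + u) = 3*u/(10 + u))
w(8)*(-24) = (3*8/(10 + 8))*(-24) = (3*8/18)*(-24) = (3*8*(1/18))*(-24) = (4/3)*(-24) = -32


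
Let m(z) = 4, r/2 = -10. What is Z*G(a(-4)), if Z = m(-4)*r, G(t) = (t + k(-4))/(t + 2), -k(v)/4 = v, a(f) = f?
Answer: 480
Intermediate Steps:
r = -20 (r = 2*(-10) = -20)
k(v) = -4*v
G(t) = (16 + t)/(2 + t) (G(t) = (t - 4*(-4))/(t + 2) = (t + 16)/(2 + t) = (16 + t)/(2 + t))
Z = -80 (Z = 4*(-20) = -80)
Z*G(a(-4)) = -80*(16 - 4)/(2 - 4) = -80*12/(-2) = -(-40)*12 = -80*(-6) = 480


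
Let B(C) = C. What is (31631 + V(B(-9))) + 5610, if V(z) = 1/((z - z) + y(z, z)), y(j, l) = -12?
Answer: 446891/12 ≈ 37241.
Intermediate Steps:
V(z) = -1/12 (V(z) = 1/((z - z) - 12) = 1/(0 - 12) = 1/(-12) = -1/12)
(31631 + V(B(-9))) + 5610 = (31631 - 1/12) + 5610 = 379571/12 + 5610 = 446891/12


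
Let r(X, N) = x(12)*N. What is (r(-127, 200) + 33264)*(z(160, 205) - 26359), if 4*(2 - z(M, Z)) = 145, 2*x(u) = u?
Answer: -909616968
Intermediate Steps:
x(u) = u/2
r(X, N) = 6*N (r(X, N) = ((½)*12)*N = 6*N)
z(M, Z) = -137/4 (z(M, Z) = 2 - ¼*145 = 2 - 145/4 = -137/4)
(r(-127, 200) + 33264)*(z(160, 205) - 26359) = (6*200 + 33264)*(-137/4 - 26359) = (1200 + 33264)*(-105573/4) = 34464*(-105573/4) = -909616968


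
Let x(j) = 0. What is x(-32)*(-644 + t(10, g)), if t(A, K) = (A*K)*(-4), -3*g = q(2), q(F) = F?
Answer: 0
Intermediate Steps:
g = -2/3 (g = -1/3*2 = -2/3 ≈ -0.66667)
t(A, K) = -4*A*K
x(-32)*(-644 + t(10, g)) = 0*(-644 - 4*10*(-2/3)) = 0*(-644 + 80/3) = 0*(-1852/3) = 0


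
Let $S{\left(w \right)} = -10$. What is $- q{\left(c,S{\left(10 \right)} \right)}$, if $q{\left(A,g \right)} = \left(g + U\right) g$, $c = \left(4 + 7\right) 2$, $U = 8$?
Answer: $-20$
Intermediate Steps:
$c = 22$ ($c = 11 \cdot 2 = 22$)
$q{\left(A,g \right)} = g \left(8 + g\right)$ ($q{\left(A,g \right)} = \left(g + 8\right) g = \left(8 + g\right) g = g \left(8 + g\right)$)
$- q{\left(c,S{\left(10 \right)} \right)} = - \left(-10\right) \left(8 - 10\right) = - \left(-10\right) \left(-2\right) = \left(-1\right) 20 = -20$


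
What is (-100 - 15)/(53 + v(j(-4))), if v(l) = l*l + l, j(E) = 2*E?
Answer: -115/109 ≈ -1.0550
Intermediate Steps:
v(l) = l + l² (v(l) = l² + l = l + l²)
(-100 - 15)/(53 + v(j(-4))) = (-100 - 15)/(53 + (2*(-4))*(1 + 2*(-4))) = -115/(53 - 8*(1 - 8)) = -115/(53 - 8*(-7)) = -115/(53 + 56) = -115/109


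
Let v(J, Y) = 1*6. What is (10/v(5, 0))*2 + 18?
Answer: 64/3 ≈ 21.333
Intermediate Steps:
v(J, Y) = 6
(10/v(5, 0))*2 + 18 = (10/6)*2 + 18 = (10*(⅙))*2 + 18 = (5/3)*2 + 18 = 10/3 + 18 = 64/3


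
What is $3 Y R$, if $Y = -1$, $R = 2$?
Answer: $-6$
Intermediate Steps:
$3 Y R = 3 \left(-1\right) 2 = \left(-3\right) 2 = -6$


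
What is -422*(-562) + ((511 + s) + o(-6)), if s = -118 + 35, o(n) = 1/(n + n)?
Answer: 2851103/12 ≈ 2.3759e+5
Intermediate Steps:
o(n) = 1/(2*n)
s = -83
-422*(-562) + ((511 + s) + o(-6)) = -422*(-562) + ((511 - 83) + (½)/(-6)) = 237164 + (428 + (½)*(-⅙)) = 237164 + (428 - 1/12) = 237164 + 5135/12 = 2851103/12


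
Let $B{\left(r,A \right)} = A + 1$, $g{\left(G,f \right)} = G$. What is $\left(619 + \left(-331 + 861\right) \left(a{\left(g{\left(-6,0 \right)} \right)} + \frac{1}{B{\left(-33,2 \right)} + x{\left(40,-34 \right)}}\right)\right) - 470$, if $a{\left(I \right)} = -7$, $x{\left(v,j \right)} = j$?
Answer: $- \frac{110921}{31} \approx -3578.1$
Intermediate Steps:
$B{\left(r,A \right)} = 1 + A$
$\left(619 + \left(-331 + 861\right) \left(a{\left(g{\left(-6,0 \right)} \right)} + \frac{1}{B{\left(-33,2 \right)} + x{\left(40,-34 \right)}}\right)\right) - 470 = \left(619 + \left(-331 + 861\right) \left(-7 + \frac{1}{\left(1 + 2\right) - 34}\right)\right) - 470 = \left(619 + 530 \left(-7 + \frac{1}{3 - 34}\right)\right) - 470 = \left(619 + 530 \left(-7 + \frac{1}{-31}\right)\right) - 470 = \left(619 + 530 \left(-7 - \frac{1}{31}\right)\right) - 470 = \left(619 + 530 \left(- \frac{218}{31}\right)\right) - 470 = \left(619 - \frac{115540}{31}\right) - 470 = - \frac{96351}{31} - 470 = - \frac{110921}{31}$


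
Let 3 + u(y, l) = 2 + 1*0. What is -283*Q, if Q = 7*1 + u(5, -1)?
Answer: -1698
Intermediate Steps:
u(y, l) = -1 (u(y, l) = -3 + (2 + 1*0) = -3 + (2 + 0) = -3 + 2 = -1)
Q = 6 (Q = 7*1 - 1 = 7 - 1 = 6)
-283*Q = -283*6 = -1698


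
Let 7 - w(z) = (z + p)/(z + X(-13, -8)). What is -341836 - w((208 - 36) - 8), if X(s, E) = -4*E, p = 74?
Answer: -4785785/14 ≈ -3.4184e+5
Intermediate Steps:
w(z) = 7 - (74 + z)/(32 + z) (w(z) = 7 - (z + 74)/(z - 4*(-8)) = 7 - (74 + z)/(z + 32) = 7 - (74 + z)/(32 + z))
-341836 - w((208 - 36) - 8) = -341836 - 6*(25 + ((208 - 36) - 8))/(32 + ((208 - 36) - 8)) = -341836 - 6*(25 + (172 - 8))/(32 + (172 - 8)) = -341836 - 6*(25 + 164)/(32 + 164) = -341836 - 6*189/196 = -341836 - 1*81/14 = -341836 - 81/14 = -4785785/14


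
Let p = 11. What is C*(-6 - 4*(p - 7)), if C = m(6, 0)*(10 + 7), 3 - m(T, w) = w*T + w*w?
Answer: -1122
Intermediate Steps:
m(T, w) = 3 - w**2 - T*w (m(T, w) = 3 - (w*T + w*w) = 3 - (T*w + w**2) = 3 - (w**2 + T*w) = 3 + (-w**2 - T*w) = 3 - w**2 - T*w)
C = 51 (C = (3 - 1*0**2 - 1*6*0)*(10 + 7) = (3 - 1*0 + 0)*17 = (3 + 0 + 0)*17 = 3*17 = 51)
C*(-6 - 4*(p - 7)) = 51*(-6 - 4*(11 - 7)) = 51*(-6 - 4*4) = 51*(-6 - 16) = 51*(-22) = -1122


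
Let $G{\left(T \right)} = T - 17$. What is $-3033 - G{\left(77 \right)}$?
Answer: $-3093$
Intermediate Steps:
$G{\left(T \right)} = -17 + T$
$-3033 - G{\left(77 \right)} = -3033 - \left(-17 + 77\right) = -3033 - 60 = -3093$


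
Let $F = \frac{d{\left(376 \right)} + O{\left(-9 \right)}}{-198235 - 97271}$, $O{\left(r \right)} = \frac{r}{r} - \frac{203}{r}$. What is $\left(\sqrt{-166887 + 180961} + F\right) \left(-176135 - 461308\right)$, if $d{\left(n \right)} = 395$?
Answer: $\frac{88935103}{98502} - 637443 \sqrt{14074} \approx -7.5621 \cdot 10^{7}$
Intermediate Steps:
$O{\left(r \right)} = 1 - \frac{203}{r}$
$F = - \frac{3767}{2659554}$ ($F = \frac{395 + \frac{-203 - 9}{-9}}{-198235 - 97271} = \frac{395 - - \frac{212}{9}}{-295506} = \left(395 + \frac{212}{9}\right) \left(- \frac{1}{295506}\right) = \frac{3767}{9} \left(- \frac{1}{295506}\right) = - \frac{3767}{2659554} \approx -0.0014164$)
$\left(\sqrt{-166887 + 180961} + F\right) \left(-176135 - 461308\right) = \left(\sqrt{-166887 + 180961} - \frac{3767}{2659554}\right) \left(-176135 - 461308\right) = \left(\sqrt{14074} - \frac{3767}{2659554}\right) \left(-637443\right) = \left(- \frac{3767}{2659554} + \sqrt{14074}\right) \left(-637443\right) = \frac{88935103}{98502} - 637443 \sqrt{14074}$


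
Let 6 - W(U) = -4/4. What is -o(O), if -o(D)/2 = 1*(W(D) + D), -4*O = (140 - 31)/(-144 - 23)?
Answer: 4785/334 ≈ 14.326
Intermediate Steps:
W(U) = 7 (W(U) = 6 - (-4)/4 = 6 - 1*(-1) = 6 + 1 = 7)
O = 109/668 (O = -(140 - 31)/(4*(-144 - 23)) = -109/(4*(-167)) = -109*(-1)/(4*167) = -¼*(-109/167) = 109/668 ≈ 0.16317)
o(D) = -14 - 2*D (o(D) = -2*(7 + D) = -14 - 2*D)
-o(O) = -(-14 - 2*109/668) = -(-14 - 109/334) = -1*(-4785/334) = 4785/334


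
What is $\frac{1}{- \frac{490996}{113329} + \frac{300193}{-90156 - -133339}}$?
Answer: $\frac{4893886207}{12817892229} \approx 0.3818$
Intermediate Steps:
$\frac{1}{- \frac{490996}{113329} + \frac{300193}{-90156 - -133339}} = \frac{1}{\left(-490996\right) \frac{1}{113329} + \frac{300193}{-90156 + 133339}} = \frac{1}{- \frac{490996}{113329} + \frac{300193}{43183}} = \frac{1}{\frac{12817892229}{4893886207}} = \frac{4893886207}{12817892229}$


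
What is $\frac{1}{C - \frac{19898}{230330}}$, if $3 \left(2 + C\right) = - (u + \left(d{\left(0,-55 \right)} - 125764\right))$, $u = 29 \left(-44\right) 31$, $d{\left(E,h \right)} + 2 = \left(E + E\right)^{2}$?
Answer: $\frac{345495}{19038587293} \approx 1.8147 \cdot 10^{-5}$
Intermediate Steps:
$d{\left(E,h \right)} = -2 + 4 E^{2}$ ($d{\left(E,h \right)} = -2 + \left(E + E\right)^{2} = -2 + \left(2 E\right)^{2} = -2 + 4 E^{2}$)
$u = -39556$ ($u = \left(-1276\right) 31 = -39556$)
$C = \frac{165316}{3}$ ($C = -2 + \frac{\left(-1\right) \left(-39556 - \left(125766 + 0\right)\right)}{3} = -2 + \frac{\left(-1\right) \left(-39556 + \left(\left(-2 + 4 \cdot 0\right) - 125764\right)\right)}{3} = -2 + \frac{\left(-1\right) \left(-39556 + \left(\left(-2 + 0\right) - 125764\right)\right)}{3} = -2 + \frac{\left(-1\right) \left(-39556 - 125766\right)}{3} = -2 + \frac{\left(-1\right) \left(-165322\right)}{3} = -2 + \frac{1}{3} \cdot 165322 = -2 + \frac{165322}{3} = \frac{165316}{3} \approx 55105.0$)
$\frac{1}{C - \frac{19898}{230330}} = \frac{1}{\frac{165316}{3} - \frac{19898}{230330}} = \frac{1}{\frac{165316}{3} - \frac{9949}{115165}} = \frac{1}{\frac{19038587293}{345495}} = \frac{345495}{19038587293}$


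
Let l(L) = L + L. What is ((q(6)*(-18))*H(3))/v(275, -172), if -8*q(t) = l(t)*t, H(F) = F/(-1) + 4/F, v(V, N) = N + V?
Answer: -270/103 ≈ -2.6214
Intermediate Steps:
l(L) = 2*L
H(F) = -F + 4/F (H(F) = F*(-1) + 4/F = -F + 4/F)
q(t) = -t**2/4 (q(t) = -2*t*t/8 = -t**2/4)
((q(6)*(-18))*H(3))/v(275, -172) = ((-1/4*6**2*(-18))*(-1*3 + 4/3))/(-172 + 275) = ((-1/4*36*(-18))*(-3 + 4*(1/3)))/103 = ((-9*(-18))*(-3 + 4/3))*(1/103) = (162*(-5/3))*(1/103) = -270*1/103 = -270/103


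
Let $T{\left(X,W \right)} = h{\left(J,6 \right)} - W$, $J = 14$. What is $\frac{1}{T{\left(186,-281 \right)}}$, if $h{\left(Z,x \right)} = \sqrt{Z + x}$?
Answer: $\frac{281}{78941} - \frac{2 \sqrt{5}}{78941} \approx 0.003503$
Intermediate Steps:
$T{\left(X,W \right)} = - W + 2 \sqrt{5}$ ($T{\left(X,W \right)} = \sqrt{14 + 6} - W = \sqrt{20} - W = 2 \sqrt{5} - W = - W + 2 \sqrt{5}$)
$\frac{1}{T{\left(186,-281 \right)}} = \frac{1}{\left(-1\right) \left(-281\right) + 2 \sqrt{5}} = \frac{1}{281 + 2 \sqrt{5}}$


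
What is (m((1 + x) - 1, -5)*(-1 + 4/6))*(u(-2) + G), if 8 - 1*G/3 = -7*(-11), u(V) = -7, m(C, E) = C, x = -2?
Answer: -428/3 ≈ -142.67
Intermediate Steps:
G = -207 (G = 24 - (-21)*(-11) = 24 - 3*77 = 24 - 231 = -207)
(m((1 + x) - 1, -5)*(-1 + 4/6))*(u(-2) + G) = (((1 - 2) - 1)*(-1 + 4/6))*(-7 - 207) = ((-1 - 1)*(-1 + 4*(1/6)))*(-214) = -2*(-1 + 2/3)*(-214) = -2*(-1/3)*(-214) = (2/3)*(-214) = -428/3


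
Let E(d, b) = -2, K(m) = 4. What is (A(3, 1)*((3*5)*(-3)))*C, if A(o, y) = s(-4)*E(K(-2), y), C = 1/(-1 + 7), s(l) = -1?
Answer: -15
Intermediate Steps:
C = ⅙ (C = 1/6 = ⅙ ≈ 0.16667)
A(o, y) = 2 (A(o, y) = -1*(-2) = 2)
(A(3, 1)*((3*5)*(-3)))*C = (2*((3*5)*(-3)))*(⅙) = (2*(15*(-3)))*(⅙) = (2*(-45))*(⅙) = -90*⅙ = -15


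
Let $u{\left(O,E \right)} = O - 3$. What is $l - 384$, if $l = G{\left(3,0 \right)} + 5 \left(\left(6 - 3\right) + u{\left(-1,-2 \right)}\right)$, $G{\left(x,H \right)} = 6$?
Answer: $-383$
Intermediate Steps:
$u{\left(O,E \right)} = -3 + O$
$l = 1$ ($l = 6 + 5 \left(\left(6 - 3\right) - 4\right) = 6 + 5 \left(3 - 4\right) = 6 + 5 \left(-1\right) = 6 - 5 = 1$)
$l - 384 = 1 - 384 = -383$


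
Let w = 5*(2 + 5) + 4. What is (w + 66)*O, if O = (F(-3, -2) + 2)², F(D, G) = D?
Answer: 105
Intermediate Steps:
w = 39 (w = 5*7 + 4 = 35 + 4 = 39)
O = 1 (O = (-3 + 2)² = (-1)² = 1)
(w + 66)*O = (39 + 66)*1 = 105*1 = 105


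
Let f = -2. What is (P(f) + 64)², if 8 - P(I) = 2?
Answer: 4900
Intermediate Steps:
P(I) = 6 (P(I) = 8 - 1*2 = 8 - 2 = 6)
(P(f) + 64)² = (6 + 64)² = 70² = 4900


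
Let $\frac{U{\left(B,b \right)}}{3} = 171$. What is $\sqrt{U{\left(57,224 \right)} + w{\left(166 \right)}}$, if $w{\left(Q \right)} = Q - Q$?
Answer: $3 \sqrt{57} \approx 22.65$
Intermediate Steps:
$U{\left(B,b \right)} = 513$ ($U{\left(B,b \right)} = 3 \cdot 171 = 513$)
$w{\left(Q \right)} = 0$
$\sqrt{U{\left(57,224 \right)} + w{\left(166 \right)}} = \sqrt{513 + 0} = \sqrt{513} = 3 \sqrt{57}$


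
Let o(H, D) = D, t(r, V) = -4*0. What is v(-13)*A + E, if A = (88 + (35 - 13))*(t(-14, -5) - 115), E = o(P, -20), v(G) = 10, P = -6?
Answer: -126520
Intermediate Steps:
t(r, V) = 0
E = -20
A = -12650 (A = (88 + (35 - 13))*(0 - 115) = (88 + 22)*(-115) = 110*(-115) = -12650)
v(-13)*A + E = 10*(-12650) - 20 = -126500 - 20 = -126520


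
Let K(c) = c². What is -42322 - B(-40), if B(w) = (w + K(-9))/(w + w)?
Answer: -3385719/80 ≈ -42322.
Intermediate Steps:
B(w) = (81 + w)/(2*w) (B(w) = (w + (-9)²)/(w + w) = (w + 81)/((2*w)) = (81 + w)*(1/(2*w)) = (81 + w)/(2*w))
-42322 - B(-40) = -42322 - (81 - 40)/(2*(-40)) = -42322 - (-1)*41/(2*40) = -42322 - 1*(-41/80) = -42322 + 41/80 = -3385719/80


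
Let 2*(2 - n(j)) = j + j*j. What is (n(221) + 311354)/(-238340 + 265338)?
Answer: 286825/26998 ≈ 10.624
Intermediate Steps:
n(j) = 2 - j/2 - j²/2 (n(j) = 2 - (j + j*j)/2 = 2 - (j + j²)/2 = 2 + (-j/2 - j²/2) = 2 - j/2 - j²/2)
(n(221) + 311354)/(-238340 + 265338) = ((2 - ½*221 - ½*221²) + 311354)/(-238340 + 265338) = ((2 - 221/2 - ½*48841) + 311354)/26998 = ((2 - 221/2 - 48841/2) + 311354)*(1/26998) = (-24529 + 311354)*(1/26998) = 286825*(1/26998) = 286825/26998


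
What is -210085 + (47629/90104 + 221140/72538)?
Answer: -686542303172479/3267981976 ≈ -2.1008e+5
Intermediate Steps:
-210085 + (47629/90104 + 221140/72538) = -210085 + (47629*(1/90104) + 221140*(1/72538)) = -210085 + (47629/90104 + 110570/36269) = -210085 + 11690255481/3267981976 = -686542303172479/3267981976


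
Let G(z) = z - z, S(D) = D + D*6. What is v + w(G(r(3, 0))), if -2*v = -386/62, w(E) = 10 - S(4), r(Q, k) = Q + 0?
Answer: -923/62 ≈ -14.887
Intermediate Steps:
S(D) = 7*D (S(D) = D + 6*D = 7*D)
r(Q, k) = Q
G(z) = 0
w(E) = -18 (w(E) = 10 - 7*4 = 10 - 1*28 = 10 - 28 = -18)
v = 193/62 (v = -(-193)/62 = -½*(-193/31) = 193/62 ≈ 3.1129)
v + w(G(r(3, 0))) = 193/62 - 18 = -923/62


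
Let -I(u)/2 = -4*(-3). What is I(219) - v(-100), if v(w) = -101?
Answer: 77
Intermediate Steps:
I(u) = -24 (I(u) = -(-8)*(-3) = -2*12 = -24)
I(219) - v(-100) = -24 - 1*(-101) = -24 + 101 = 77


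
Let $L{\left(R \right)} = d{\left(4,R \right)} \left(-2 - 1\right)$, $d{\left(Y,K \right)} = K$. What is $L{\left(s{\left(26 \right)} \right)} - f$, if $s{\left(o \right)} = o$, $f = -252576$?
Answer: $252498$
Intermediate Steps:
$L{\left(R \right)} = - 3 R$ ($L{\left(R \right)} = R \left(-2 - 1\right) = R \left(-3\right) = - 3 R$)
$L{\left(s{\left(26 \right)} \right)} - f = \left(-3\right) 26 - -252576 = -78 + 252576 = 252498$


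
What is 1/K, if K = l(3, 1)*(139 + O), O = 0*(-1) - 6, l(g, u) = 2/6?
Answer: 3/133 ≈ 0.022556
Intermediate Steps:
l(g, u) = 1/3 (l(g, u) = 2*(1/6) = 1/3)
O = -6 (O = 0 - 6 = -6)
K = 133/3 (K = (139 - 6)/3 = (1/3)*133 = 133/3 ≈ 44.333)
1/K = 1/(133/3) = 3/133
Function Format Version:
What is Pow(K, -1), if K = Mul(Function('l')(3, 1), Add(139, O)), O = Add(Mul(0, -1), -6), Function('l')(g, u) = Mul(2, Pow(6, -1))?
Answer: Rational(3, 133) ≈ 0.022556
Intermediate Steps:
Function('l')(g, u) = Rational(1, 3) (Function('l')(g, u) = Mul(2, Rational(1, 6)) = Rational(1, 3))
O = -6 (O = Add(0, -6) = -6)
K = Rational(133, 3) (K = Mul(Rational(1, 3), Add(139, -6)) = Mul(Rational(1, 3), 133) = Rational(133, 3) ≈ 44.333)
Pow(K, -1) = Pow(Rational(133, 3), -1) = Rational(3, 133)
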